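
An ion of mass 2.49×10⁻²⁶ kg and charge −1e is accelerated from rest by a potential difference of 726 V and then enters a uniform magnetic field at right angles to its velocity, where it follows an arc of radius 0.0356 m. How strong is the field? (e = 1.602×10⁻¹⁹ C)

v = √(2|q|V/m) = √(2·1.602×10⁻¹⁹·726/2.49×10⁻²⁶) ≈ 9.665×10⁴ m/s.
B = mv/(|q|r) = (2.49×10⁻²⁶)(9.665×10⁴)/((1.602×10⁻¹⁹)(0.0356)) ≈ 0.422 T.

B ≈ 0.422 T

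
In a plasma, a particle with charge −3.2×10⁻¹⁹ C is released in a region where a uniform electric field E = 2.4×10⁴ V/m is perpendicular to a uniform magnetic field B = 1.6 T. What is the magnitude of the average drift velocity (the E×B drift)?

In crossed fields the guiding centre drifts at v_d = |E×B|/B² = E/B, independent of charge and mass.
v_d = 2.4×10⁴/1.6 = 1.5×10⁴ m/s.

v_d ≈ 1.5×10⁴ m/s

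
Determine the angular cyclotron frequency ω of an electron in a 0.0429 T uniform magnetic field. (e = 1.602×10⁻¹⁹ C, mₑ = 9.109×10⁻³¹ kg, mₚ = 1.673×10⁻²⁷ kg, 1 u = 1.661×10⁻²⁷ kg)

ω = |q|B/m.
ω = (1.602×10⁻¹⁹)(0.0429)/9.109×10⁻³¹ ≈ 7.54×10⁹ rad/s.

ω ≈ 7.54×10⁹ rad/s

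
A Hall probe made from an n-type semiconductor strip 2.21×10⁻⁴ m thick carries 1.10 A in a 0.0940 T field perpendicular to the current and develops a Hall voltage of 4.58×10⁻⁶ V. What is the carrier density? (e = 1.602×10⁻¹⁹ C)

n ≈ 6.38×10²⁶ m⁻³

From V_H = IB/(n e t), n = IB/(V_H e t).
n = (1.10)(0.0940)/((4.58×10⁻⁶)(1.602×10⁻¹⁹)(2.21×10⁻⁴)) ≈ 6.38×10²⁶ m⁻³.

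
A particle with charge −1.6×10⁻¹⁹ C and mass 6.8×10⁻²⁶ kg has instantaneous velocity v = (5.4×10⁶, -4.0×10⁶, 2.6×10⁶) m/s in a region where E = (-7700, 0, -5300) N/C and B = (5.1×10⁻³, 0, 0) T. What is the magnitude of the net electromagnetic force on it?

v×B = (0, 1.33×10⁴, 2.04×10⁴) N/C.
E + v×B = (-7700, 1.33×10⁴, 1.51×10⁴) N/C.
F = q(E + v×B) = (−1.6×10⁻¹⁹ C)·(-7700, 1.33×10⁴, 1.51×10⁴) = (1.23×10⁻¹⁵, -2.12×10⁻¹⁵, -2.42×10⁻¹⁵) N.
|F| = 3.44×10⁻¹⁵ N.

|F| ≈ 3.44×10⁻¹⁵ N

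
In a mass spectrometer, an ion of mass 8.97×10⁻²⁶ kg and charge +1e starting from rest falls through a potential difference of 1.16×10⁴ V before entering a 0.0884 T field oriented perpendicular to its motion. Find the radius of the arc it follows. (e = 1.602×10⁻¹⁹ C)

Acceleration: |q|V = ½mv² ⇒ v = √(2|q|V/m) = √(2·1.602×10⁻¹⁹·1.16×10⁴/8.97×10⁻²⁶) ≈ 2.036×10⁵ m/s.
In the field: r = mv/(|q|B) = (8.97×10⁻²⁶)(2.036×10⁵)/((1.602×10⁻¹⁹)(0.0884)) ≈ 1.29 m.

r ≈ 1.29 m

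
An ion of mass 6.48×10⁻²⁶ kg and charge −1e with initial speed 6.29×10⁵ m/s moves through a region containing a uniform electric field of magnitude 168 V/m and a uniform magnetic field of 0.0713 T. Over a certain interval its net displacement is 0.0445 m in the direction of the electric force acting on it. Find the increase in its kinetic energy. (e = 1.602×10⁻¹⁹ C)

ΔKE ≈ 1.20×10⁻¹⁸ J

The magnetic force is always ⟂ v and does no work; only the electric force changes KE.
ΔKE = F_E · d = |q|E d = (1.602×10⁻¹⁹)(168)(0.0445) ≈ 1.20×10⁻¹⁸ J.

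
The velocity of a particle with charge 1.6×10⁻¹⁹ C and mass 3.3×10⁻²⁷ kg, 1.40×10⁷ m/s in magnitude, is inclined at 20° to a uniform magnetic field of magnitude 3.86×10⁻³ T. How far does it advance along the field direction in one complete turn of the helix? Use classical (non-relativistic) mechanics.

v∥ = v cosθ = 1.40×10⁷·cos20° ≈ 1.316×10⁷ m/s.
T = 2πm/(|q|B) = 2π(3.3×10⁻²⁷)/((1.6×10⁻¹⁹)(3.86×10⁻³)) ≈ 3.357×10⁻⁵ s.
pitch = v∥ T = (1.316×10⁷)(3.357×10⁻⁵) ≈ 442 m.

p ≈ 442 m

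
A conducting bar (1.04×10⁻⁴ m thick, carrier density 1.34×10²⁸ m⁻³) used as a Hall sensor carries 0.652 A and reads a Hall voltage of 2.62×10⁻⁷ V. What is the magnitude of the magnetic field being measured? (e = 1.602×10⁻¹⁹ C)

From V_H = IB/(n e t), B = V_H n e t / I.
B = (2.62×10⁻⁷)(1.34×10²⁸)(1.602×10⁻¹⁹)(1.04×10⁻⁴)/0.652 ≈ 0.0897 T.

B ≈ 0.0897 T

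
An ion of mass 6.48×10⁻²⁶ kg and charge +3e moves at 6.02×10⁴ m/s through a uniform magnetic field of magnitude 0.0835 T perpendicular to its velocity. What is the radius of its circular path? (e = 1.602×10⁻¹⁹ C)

r ≈ 0.0972 m

The magnetic force provides the centripetal force: |q|vB = mv²/r.
r = mv/(|q|B) = (6.48×10⁻²⁶)(6.02×10⁴)/((4.806×10⁻¹⁹)(0.0835)) ≈ 0.0972 m.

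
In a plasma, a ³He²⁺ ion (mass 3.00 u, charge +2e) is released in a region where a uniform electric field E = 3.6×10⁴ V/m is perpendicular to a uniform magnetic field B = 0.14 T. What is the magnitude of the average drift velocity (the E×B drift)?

The E×B drift speed is v_d = E/B.
v_d = 3.6×10⁴/0.14 = 2.6×10⁵ m/s.

v_d ≈ 2.6×10⁵ m/s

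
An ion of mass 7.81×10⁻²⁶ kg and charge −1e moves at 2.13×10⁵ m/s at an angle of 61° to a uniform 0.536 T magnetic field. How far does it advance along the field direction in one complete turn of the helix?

p ≈ 0.590 m

v∥ = v cosθ = 2.13×10⁵·cos61° ≈ 1.033×10⁵ m/s.
T = 2πm/(|q|B) = 2π(7.81×10⁻²⁶)/((1.602×10⁻¹⁹)(0.536)) ≈ 5.715×10⁻⁶ s.
pitch = v∥ T = (1.033×10⁵)(5.715×10⁻⁶) ≈ 0.590 m.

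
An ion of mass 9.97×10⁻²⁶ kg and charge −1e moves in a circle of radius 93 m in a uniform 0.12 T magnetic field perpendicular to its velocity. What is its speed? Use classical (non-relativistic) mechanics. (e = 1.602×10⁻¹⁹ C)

v ≈ 1.8×10⁷ m/s

From |q|vB = mv²/r, v = |q|Br/m.
v = (1.602×10⁻¹⁹)(0.12)(93)/9.97×10⁻²⁶ ≈ 1.8×10⁷ m/s.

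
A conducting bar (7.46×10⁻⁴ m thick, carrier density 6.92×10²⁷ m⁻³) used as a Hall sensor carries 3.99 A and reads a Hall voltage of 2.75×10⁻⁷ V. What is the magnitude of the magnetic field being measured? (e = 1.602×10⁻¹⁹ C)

B ≈ 0.0570 T

From V_H = IB/(n e t), B = V_H n e t / I.
B = (2.75×10⁻⁷)(6.92×10²⁷)(1.602×10⁻¹⁹)(7.46×10⁻⁴)/3.99 ≈ 0.0570 T.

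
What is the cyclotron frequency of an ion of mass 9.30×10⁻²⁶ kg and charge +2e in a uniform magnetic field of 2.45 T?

f = |q|B/(2πm).
f = (3.204×10⁻¹⁹)(2.45)/(2π·9.30×10⁻²⁶) ≈ 1.34×10⁶ Hz.

f ≈ 1.34×10⁶ Hz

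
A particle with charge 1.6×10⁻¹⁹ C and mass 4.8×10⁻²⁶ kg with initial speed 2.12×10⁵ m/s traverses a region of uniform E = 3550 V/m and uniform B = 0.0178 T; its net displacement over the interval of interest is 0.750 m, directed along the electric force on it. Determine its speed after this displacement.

v_f ≈ 2.50×10⁵ m/s

B does no work; ΔKE = |q|E d.
½mv_f² = ½mv₀² + |q|Ed = ½(4.8×10⁻²⁶)(2.12×10⁵)² + (1.6×10⁻¹⁹)(3550)(0.750) ≈ 1.079×10⁻¹⁵ J + 4.260×10⁻¹⁶ J ≈ 1.505×10⁻¹⁵ J.
v_f = √(2·1.505×10⁻¹⁵/4.8×10⁻²⁶) ≈ 2.50×10⁵ m/s.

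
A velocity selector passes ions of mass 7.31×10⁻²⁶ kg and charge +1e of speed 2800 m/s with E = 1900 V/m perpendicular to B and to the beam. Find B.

B = 0.68 T

Balance of forces in the selector: qE = qvB ⇒ B = E/v.
B = 1900/2800 = 0.68 T.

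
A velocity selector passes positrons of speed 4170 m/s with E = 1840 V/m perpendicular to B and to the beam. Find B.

B = 0.441 T

Balance of forces in the selector: qE = qvB ⇒ B = E/v.
B = 1840/4170 = 0.441 T.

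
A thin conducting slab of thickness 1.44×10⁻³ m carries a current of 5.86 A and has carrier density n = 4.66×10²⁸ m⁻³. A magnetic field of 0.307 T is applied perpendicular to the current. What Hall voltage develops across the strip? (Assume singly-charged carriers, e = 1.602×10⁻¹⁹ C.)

V_H ≈ 1.67×10⁻⁷ V

V_H = IB/(n e t).
V_H = (5.86)(0.307)/((4.66×10²⁸)(1.602×10⁻¹⁹)(1.44×10⁻³)) ≈ 1.67×10⁻⁷ V.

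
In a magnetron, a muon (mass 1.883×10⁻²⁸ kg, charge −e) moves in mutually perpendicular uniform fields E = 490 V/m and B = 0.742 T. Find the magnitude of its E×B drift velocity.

v_d ≈ 660 m/s

The E×B drift speed is v_d = E/B.
v_d = 490/0.742 = 660 m/s.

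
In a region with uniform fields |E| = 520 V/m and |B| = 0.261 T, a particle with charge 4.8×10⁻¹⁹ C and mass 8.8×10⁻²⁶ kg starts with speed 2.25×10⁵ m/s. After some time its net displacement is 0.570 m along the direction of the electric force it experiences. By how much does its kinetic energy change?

The magnetic force is always ⟂ v and does no work; only the electric force changes KE.
ΔKE = F_E · d = |q|E d = (4.8×10⁻¹⁹)(520)(0.570) ≈ 1.42×10⁻¹⁶ J.

ΔKE ≈ 1.42×10⁻¹⁶ J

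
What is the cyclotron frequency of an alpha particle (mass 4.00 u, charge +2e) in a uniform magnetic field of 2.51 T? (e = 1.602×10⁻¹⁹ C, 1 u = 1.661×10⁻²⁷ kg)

f = |q|B/(2πm).
f = (3.204×10⁻¹⁹)(2.51)/(2π·6.644×10⁻²⁷) ≈ 1.93×10⁷ Hz.

f ≈ 1.93×10⁷ Hz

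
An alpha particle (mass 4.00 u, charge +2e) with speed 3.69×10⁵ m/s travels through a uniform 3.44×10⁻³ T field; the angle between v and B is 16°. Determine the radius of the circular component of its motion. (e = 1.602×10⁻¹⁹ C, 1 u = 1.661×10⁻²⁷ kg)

r ≈ 0.613 m

v⊥ = v sinθ = 3.69×10⁵·sin16° ≈ 1.017×10⁵ m/s.
r = m v⊥/(|q|B) = (6.644×10⁻²⁷)(1.017×10⁵)/((3.204×10⁻¹⁹)(3.44×10⁻³)) ≈ 0.613 m.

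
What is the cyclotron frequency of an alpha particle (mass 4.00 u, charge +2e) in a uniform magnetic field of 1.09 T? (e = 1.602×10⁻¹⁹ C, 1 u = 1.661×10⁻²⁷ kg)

f ≈ 8.37×10⁶ Hz

f = |q|B/(2πm).
f = (3.204×10⁻¹⁹)(1.09)/(2π·6.644×10⁻²⁷) ≈ 8.37×10⁶ Hz.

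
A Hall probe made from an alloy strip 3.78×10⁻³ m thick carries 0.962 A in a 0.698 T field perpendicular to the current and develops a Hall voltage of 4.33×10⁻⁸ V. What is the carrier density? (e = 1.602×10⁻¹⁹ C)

n ≈ 2.56×10²⁸ m⁻³

From V_H = IB/(n e t), n = IB/(V_H e t).
n = (0.962)(0.698)/((4.33×10⁻⁸)(1.602×10⁻¹⁹)(3.78×10⁻³)) ≈ 2.56×10²⁸ m⁻³.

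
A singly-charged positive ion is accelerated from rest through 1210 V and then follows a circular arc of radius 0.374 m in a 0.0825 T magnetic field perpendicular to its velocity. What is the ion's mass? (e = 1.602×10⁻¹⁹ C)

m ≈ 6.30×10⁻²⁶ kg

Combine |q|V = ½mv² and r = mv/(|q|B): eliminate v to get m = qB²r²/(2V).
m = (1.602×10⁻¹⁹)(0.0825)²(0.374)²/(2·1210) ≈ 6.30×10⁻²⁶ kg.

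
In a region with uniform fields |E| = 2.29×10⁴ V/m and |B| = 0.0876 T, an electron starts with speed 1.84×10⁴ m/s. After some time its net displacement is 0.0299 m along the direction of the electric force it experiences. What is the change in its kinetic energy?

The magnetic force is always ⟂ v and does no work; only the electric force changes KE.
ΔKE = F_E · d = |q|E d = (1.602×10⁻¹⁹)(2.29×10⁴)(0.0299) ≈ 1.10×10⁻¹⁶ J.

ΔKE ≈ 1.10×10⁻¹⁶ J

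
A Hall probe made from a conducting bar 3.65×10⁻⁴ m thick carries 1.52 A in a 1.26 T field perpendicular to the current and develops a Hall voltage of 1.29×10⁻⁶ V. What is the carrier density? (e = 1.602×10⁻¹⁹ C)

From V_H = IB/(n e t), n = IB/(V_H e t).
n = (1.52)(1.26)/((1.29×10⁻⁶)(1.602×10⁻¹⁹)(3.65×10⁻⁴)) ≈ 2.54×10²⁸ m⁻³.

n ≈ 2.54×10²⁸ m⁻³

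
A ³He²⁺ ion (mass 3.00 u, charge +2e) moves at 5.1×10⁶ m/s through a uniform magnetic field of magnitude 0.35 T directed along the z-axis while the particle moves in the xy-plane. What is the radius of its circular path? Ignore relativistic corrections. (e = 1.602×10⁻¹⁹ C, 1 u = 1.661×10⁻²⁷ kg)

r ≈ 0.23 m

The magnetic force provides the centripetal force: |q|vB = mv²/r.
r = mv/(|q|B) = (4.983×10⁻²⁷)(5.1×10⁶)/((3.204×10⁻¹⁹)(0.35)) ≈ 0.23 m.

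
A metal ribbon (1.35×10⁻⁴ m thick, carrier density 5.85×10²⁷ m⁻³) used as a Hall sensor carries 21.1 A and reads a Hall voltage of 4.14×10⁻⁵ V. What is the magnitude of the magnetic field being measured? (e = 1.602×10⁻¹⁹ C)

From V_H = IB/(n e t), B = V_H n e t / I.
B = (4.14×10⁻⁵)(5.85×10²⁷)(1.602×10⁻¹⁹)(1.35×10⁻⁴)/21.1 ≈ 0.248 T.

B ≈ 0.248 T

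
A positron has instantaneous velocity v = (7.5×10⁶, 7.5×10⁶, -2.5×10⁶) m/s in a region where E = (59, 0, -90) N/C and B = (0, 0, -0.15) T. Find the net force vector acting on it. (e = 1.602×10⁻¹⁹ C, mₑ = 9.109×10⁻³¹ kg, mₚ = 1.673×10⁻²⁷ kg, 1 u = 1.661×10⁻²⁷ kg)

F ≈ (-1.80×10⁻¹³, 1.80×10⁻¹³, -1.44×10⁻¹⁷) N

v×B = (-1.12×10⁶, 1.12×10⁶, 0) N/C.
E + v×B = (-1.12×10⁶, 1.12×10⁶, -90.0) N/C.
F = q(E + v×B) = (1.602×10⁻¹⁹ C)·(-1.12×10⁶, 1.12×10⁶, -90.0) = (-1.80×10⁻¹³, 1.80×10⁻¹³, -1.44×10⁻¹⁷) N.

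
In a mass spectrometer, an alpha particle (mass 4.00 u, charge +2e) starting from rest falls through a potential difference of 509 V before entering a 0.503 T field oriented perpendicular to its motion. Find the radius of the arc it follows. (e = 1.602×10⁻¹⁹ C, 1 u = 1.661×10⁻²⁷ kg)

Acceleration: |q|V = ½mv² ⇒ v = √(2|q|V/m) = √(2·3.204×10⁻¹⁹·509/6.644×10⁻²⁷) ≈ 2.216×10⁵ m/s.
In the field: r = mv/(|q|B) = (6.644×10⁻²⁷)(2.216×10⁵)/((3.204×10⁻¹⁹)(0.503)) ≈ 9.13×10⁻³ m.

r ≈ 9.13×10⁻³ m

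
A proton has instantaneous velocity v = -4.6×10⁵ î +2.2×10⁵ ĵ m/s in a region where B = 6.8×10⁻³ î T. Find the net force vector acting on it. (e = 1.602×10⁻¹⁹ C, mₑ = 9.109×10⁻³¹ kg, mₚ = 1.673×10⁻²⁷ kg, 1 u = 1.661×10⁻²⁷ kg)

v×B = (0, 0, -1500) N/C.
F = q v×B = (1.602×10⁻¹⁹ C)·(0, 0, -1500) = (0, 0, -2.40×10⁻¹⁶) N.

F ≈ (0, 0, -2.40×10⁻¹⁶) N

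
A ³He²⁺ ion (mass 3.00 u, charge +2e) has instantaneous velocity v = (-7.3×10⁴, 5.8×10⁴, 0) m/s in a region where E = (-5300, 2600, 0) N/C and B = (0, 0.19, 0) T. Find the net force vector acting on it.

v×B = (0, 0, -1.39×10⁴) N/C.
E + v×B = (-5300, 2600, -1.39×10⁴) N/C.
F = q(E + v×B) = (3.204×10⁻¹⁹ C)·(-5300, 2600, -1.39×10⁴) = (-1.70×10⁻¹⁵, 8.33×10⁻¹⁶, -4.44×10⁻¹⁵) N.

F ≈ (-1.70×10⁻¹⁵, 8.33×10⁻¹⁶, -4.44×10⁻¹⁵) N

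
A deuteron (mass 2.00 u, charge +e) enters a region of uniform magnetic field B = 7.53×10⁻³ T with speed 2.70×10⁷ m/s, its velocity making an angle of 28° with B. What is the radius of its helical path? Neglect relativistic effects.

v⊥ = v sinθ = 2.70×10⁷·sin28° ≈ 1.268×10⁷ m/s.
r = m v⊥/(|q|B) = (3.322×10⁻²⁷)(1.268×10⁷)/((1.602×10⁻¹⁹)(7.53×10⁻³)) ≈ 34.9 m.

r ≈ 34.9 m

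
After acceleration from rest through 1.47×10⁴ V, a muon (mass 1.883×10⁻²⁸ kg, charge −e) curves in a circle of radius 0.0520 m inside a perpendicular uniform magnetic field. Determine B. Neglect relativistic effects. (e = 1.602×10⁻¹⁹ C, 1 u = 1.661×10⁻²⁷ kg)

B ≈ 0.113 T

v = √(2|q|V/m) = √(2·1.602×10⁻¹⁹·1.47×10⁴/1.883×10⁻²⁸) ≈ 5.001×10⁶ m/s.
B = mv/(|q|r) = (1.883×10⁻²⁸)(5.001×10⁶)/((1.602×10⁻¹⁹)(0.0520)) ≈ 0.113 T.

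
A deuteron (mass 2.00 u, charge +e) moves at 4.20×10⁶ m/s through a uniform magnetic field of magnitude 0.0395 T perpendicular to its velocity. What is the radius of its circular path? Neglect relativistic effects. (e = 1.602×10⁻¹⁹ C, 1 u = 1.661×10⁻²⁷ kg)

The magnetic force provides the centripetal force: |q|vB = mv²/r.
r = mv/(|q|B) = (3.322×10⁻²⁷)(4.20×10⁶)/((1.602×10⁻¹⁹)(0.0395)) ≈ 2.20 m.

r ≈ 2.20 m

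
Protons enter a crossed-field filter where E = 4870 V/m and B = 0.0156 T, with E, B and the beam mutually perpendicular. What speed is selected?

v = 3.12×10⁵ m/s

For undeflected motion the electric and magnetic forces balance: qE = qvB.
v = E/B = 4870/0.0156 = 3.12×10⁵ m/s.
The result is independent of the particle's charge and mass.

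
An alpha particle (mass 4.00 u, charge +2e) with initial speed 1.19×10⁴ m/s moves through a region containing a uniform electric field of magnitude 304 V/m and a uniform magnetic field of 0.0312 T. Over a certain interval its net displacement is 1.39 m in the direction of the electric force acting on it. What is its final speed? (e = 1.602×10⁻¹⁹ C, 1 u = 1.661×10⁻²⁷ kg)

B does no work; ΔKE = |q|E d.
½mv_f² = ½mv₀² + |q|Ed = ½(6.644×10⁻²⁷)(1.19×10⁴)² + (3.204×10⁻¹⁹)(304)(1.39) ≈ 4.704×10⁻¹⁹ J + 1.354×10⁻¹⁶ J ≈ 1.359×10⁻¹⁶ J.
v_f = √(2·1.359×10⁻¹⁶/6.644×10⁻²⁷) ≈ 2.02×10⁵ m/s.

v_f ≈ 2.02×10⁵ m/s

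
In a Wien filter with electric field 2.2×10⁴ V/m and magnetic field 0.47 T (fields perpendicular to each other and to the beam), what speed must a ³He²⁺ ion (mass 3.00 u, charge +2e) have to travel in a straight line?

v = 4.7×10⁴ m/s

For undeflected motion the electric and magnetic forces balance: qE = qvB.
v = E/B = 2.2×10⁴/0.47 = 4.7×10⁴ m/s.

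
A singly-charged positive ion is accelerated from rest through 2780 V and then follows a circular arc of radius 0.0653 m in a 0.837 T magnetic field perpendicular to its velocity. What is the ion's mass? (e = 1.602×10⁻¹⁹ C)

m ≈ 8.61×10⁻²⁶ kg

Combine |q|V = ½mv² and r = mv/(|q|B): eliminate v to get m = qB²r²/(2V).
m = (1.602×10⁻¹⁹)(0.837)²(0.0653)²/(2·2780) ≈ 8.61×10⁻²⁶ kg.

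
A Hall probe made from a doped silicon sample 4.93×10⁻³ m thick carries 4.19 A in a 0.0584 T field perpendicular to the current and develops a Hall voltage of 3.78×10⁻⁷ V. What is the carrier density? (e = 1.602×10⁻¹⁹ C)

n ≈ 8.20×10²⁶ m⁻³

From V_H = IB/(n e t), n = IB/(V_H e t).
n = (4.19)(0.0584)/((3.78×10⁻⁷)(1.602×10⁻¹⁹)(4.93×10⁻³)) ≈ 8.20×10²⁶ m⁻³.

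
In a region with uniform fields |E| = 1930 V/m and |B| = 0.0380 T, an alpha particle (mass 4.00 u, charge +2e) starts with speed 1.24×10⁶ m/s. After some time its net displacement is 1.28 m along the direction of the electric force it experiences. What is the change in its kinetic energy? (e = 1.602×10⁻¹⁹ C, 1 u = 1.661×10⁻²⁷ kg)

The magnetic force is always ⟂ v and does no work; only the electric force changes KE.
ΔKE = F_E · d = |q|E d = (3.204×10⁻¹⁹)(1930)(1.28) ≈ 7.92×10⁻¹⁶ J.

ΔKE ≈ 7.92×10⁻¹⁶ J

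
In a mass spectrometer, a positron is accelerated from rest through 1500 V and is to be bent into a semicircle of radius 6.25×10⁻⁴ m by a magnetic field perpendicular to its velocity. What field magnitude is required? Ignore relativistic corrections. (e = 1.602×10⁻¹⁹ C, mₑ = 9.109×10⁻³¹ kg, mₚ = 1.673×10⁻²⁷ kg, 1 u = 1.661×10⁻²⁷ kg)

B ≈ 0.209 T

v = √(2|q|V/m) = √(2·1.602×10⁻¹⁹·1500/9.109×10⁻³¹) ≈ 2.297×10⁷ m/s.
B = mv/(|q|r) = (9.109×10⁻³¹)(2.297×10⁷)/((1.602×10⁻¹⁹)(6.25×10⁻⁴)) ≈ 0.209 T.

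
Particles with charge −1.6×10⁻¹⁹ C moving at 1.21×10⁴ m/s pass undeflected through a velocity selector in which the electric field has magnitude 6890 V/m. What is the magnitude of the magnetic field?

Balance of forces in the selector: qE = qvB ⇒ B = E/v.
B = 6890/1.21×10⁴ = 0.569 T.

B = 0.569 T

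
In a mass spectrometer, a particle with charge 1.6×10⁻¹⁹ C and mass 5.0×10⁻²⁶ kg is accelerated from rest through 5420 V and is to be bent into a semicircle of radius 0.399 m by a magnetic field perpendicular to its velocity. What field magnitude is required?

B ≈ 0.146 T

v = √(2|q|V/m) = √(2·1.6×10⁻¹⁹·5420/5.0×10⁻²⁶) ≈ 1.862×10⁵ m/s.
B = mv/(|q|r) = (5.0×10⁻²⁶)(1.862×10⁵)/((1.6×10⁻¹⁹)(0.399)) ≈ 0.146 T.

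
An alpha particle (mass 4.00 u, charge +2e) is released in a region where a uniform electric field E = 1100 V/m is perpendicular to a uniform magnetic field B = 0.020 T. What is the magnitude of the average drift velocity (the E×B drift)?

The steady drift has the magnetic force balancing the electric force, so v_d = E/B.
v_d = 1100/0.020 = 5.5×10⁴ m/s.

v_d ≈ 5.5×10⁴ m/s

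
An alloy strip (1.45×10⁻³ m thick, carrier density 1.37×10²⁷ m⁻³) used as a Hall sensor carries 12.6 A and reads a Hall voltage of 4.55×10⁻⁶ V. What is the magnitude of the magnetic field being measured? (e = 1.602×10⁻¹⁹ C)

B ≈ 0.115 T

From V_H = IB/(n e t), B = V_H n e t / I.
B = (4.55×10⁻⁶)(1.37×10²⁷)(1.602×10⁻¹⁹)(1.45×10⁻³)/12.6 ≈ 0.115 T.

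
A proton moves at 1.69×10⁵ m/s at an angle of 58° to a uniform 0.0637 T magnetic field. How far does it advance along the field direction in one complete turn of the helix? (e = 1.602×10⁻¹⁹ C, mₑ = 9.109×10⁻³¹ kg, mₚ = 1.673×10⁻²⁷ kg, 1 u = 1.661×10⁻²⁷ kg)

p ≈ 0.0923 m

v∥ = v cosθ = 1.69×10⁵·cos58° ≈ 8.956×10⁴ m/s.
T = 2πm/(|q|B) = 2π(1.673×10⁻²⁷)/((1.602×10⁻¹⁹)(0.0637)) ≈ 1.030×10⁻⁶ s.
pitch = v∥ T = (8.956×10⁴)(1.030×10⁻⁶) ≈ 0.0923 m.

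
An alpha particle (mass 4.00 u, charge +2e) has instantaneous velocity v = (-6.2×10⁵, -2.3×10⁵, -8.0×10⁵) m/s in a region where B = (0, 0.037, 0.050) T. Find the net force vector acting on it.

F ≈ (5.80×10⁻¹⁵, 9.93×10⁻¹⁵, -7.35×10⁻¹⁵) N

v×B = (1.81×10⁴, 3.10×10⁴, -2.29×10⁴) N/C.
F = q v×B = (3.204×10⁻¹⁹ C)·(1.81×10⁴, 3.10×10⁴, -2.29×10⁴) = (5.80×10⁻¹⁵, 9.93×10⁻¹⁵, -7.35×10⁻¹⁵) N.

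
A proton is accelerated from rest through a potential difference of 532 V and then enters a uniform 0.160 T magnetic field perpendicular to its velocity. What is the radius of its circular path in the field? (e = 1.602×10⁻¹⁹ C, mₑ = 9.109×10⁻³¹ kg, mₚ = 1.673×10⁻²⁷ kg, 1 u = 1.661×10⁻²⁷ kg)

r ≈ 0.0208 m

Acceleration: |q|V = ½mv² ⇒ v = √(2|q|V/m) = √(2·1.602×10⁻¹⁹·532/1.673×10⁻²⁷) ≈ 3.192×10⁵ m/s.
In the field: r = mv/(|q|B) = (1.673×10⁻²⁷)(3.192×10⁵)/((1.602×10⁻¹⁹)(0.160)) ≈ 0.0208 m.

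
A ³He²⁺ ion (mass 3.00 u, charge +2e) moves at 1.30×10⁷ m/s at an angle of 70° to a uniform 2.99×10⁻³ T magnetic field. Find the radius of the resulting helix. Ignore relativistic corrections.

r ≈ 63.5 m

v⊥ = v sinθ = 1.30×10⁷·sin70° ≈ 1.222×10⁷ m/s.
r = m v⊥/(|q|B) = (4.983×10⁻²⁷)(1.222×10⁷)/((3.204×10⁻¹⁹)(2.99×10⁻³)) ≈ 63.5 m.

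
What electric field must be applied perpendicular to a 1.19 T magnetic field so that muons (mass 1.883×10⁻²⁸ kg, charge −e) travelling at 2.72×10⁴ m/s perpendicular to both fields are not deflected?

E = 3.24×10⁴ V/m

For straight-line motion qE = qvB, so E = vB.
E = 2.72×10⁴ × 1.19 = 3.24×10⁴ V/m.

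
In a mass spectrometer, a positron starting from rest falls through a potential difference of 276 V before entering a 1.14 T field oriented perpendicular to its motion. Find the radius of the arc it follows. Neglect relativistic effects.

r ≈ 4.91×10⁻⁵ m

Acceleration: |q|V = ½mv² ⇒ v = √(2|q|V/m) = √(2·1.602×10⁻¹⁹·276/9.109×10⁻³¹) ≈ 9.853×10⁶ m/s.
In the field: r = mv/(|q|B) = (9.109×10⁻³¹)(9.853×10⁶)/((1.602×10⁻¹⁹)(1.14)) ≈ 4.91×10⁻⁵ m.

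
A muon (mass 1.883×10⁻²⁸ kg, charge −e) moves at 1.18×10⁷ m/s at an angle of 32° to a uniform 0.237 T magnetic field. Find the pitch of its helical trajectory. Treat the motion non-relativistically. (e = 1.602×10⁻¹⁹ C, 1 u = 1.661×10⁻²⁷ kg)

p ≈ 0.312 m

v∥ = v cosθ = 1.18×10⁷·cos32° ≈ 1.001×10⁷ m/s.
T = 2πm/(|q|B) = 2π(1.883×10⁻²⁸)/((1.602×10⁻¹⁹)(0.237)) ≈ 3.116×10⁻⁸ s.
pitch = v∥ T = (1.001×10⁷)(3.116×10⁻⁸) ≈ 0.312 m.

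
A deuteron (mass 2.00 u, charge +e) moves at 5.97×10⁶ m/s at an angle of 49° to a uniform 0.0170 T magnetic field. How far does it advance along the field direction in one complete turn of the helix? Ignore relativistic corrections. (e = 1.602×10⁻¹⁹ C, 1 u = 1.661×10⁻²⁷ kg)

p ≈ 30.0 m

v∥ = v cosθ = 5.97×10⁶·cos49° ≈ 3.917×10⁶ m/s.
T = 2πm/(|q|B) = 2π(3.322×10⁻²⁷)/((1.602×10⁻¹⁹)(0.0170)) ≈ 7.664×10⁻⁶ s.
pitch = v∥ T = (3.917×10⁶)(7.664×10⁻⁶) ≈ 30.0 m.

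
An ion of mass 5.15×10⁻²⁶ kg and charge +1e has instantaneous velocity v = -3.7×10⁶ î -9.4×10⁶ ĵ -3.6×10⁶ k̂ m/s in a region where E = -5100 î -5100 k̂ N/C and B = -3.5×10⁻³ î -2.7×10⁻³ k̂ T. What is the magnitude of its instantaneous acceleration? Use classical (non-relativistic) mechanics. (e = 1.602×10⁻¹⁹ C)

v×B = (2.54×10⁴, 2610, -3.29×10⁴) N/C.
E + v×B = (2.03×10⁴, 2610, -3.80×10⁴) N/C.
F = q(E + v×B) = (1.602×10⁻¹⁹ C)·(2.03×10⁴, 2610, -3.80×10⁴) = (3.25×10⁻¹⁵, 4.18×10⁻¹⁶, -6.09×10⁻¹⁵) N.
|a| = |F|/m = 6.913×10⁻¹⁵/5.15×10⁻²⁶ ≈ 1.34×10¹¹ m/s².

|a| ≈ 1.34×10¹¹ m/s²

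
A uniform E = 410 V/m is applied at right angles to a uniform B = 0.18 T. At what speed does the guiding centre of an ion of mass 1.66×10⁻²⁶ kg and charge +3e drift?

v_d ≈ 2300 m/s

The E×B drift speed is v_d = E/B.
v_d = 410/0.18 = 2300 m/s.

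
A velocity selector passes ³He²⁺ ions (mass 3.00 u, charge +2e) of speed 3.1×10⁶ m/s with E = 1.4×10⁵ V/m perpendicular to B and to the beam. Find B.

Balance of forces in the selector: qE = qvB ⇒ B = E/v.
B = 1.4×10⁵/3.1×10⁶ = 0.045 T.

B = 0.045 T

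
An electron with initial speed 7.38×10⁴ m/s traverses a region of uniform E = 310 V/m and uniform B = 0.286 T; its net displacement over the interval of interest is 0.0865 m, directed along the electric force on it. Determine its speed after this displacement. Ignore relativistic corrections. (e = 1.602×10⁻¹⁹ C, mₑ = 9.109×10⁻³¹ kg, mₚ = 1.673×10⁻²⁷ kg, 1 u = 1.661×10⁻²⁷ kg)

B does no work; ΔKE = |q|E d.
½mv_f² = ½mv₀² + |q|Ed = ½(9.109×10⁻³¹)(7.38×10⁴)² + (1.602×10⁻¹⁹)(310)(0.0865) ≈ 2.481×10⁻²¹ J + 4.296×10⁻¹⁸ J ≈ 4.298×10⁻¹⁸ J.
v_f = √(2·4.298×10⁻¹⁸/9.109×10⁻³¹) ≈ 3.07×10⁶ m/s.

v_f ≈ 3.07×10⁶ m/s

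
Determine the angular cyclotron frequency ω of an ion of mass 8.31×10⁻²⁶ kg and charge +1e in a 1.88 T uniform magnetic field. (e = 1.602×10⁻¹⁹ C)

ω ≈ 3.62×10⁶ rad/s

ω = |q|B/m.
ω = (1.602×10⁻¹⁹)(1.88)/8.31×10⁻²⁶ ≈ 3.62×10⁶ rad/s.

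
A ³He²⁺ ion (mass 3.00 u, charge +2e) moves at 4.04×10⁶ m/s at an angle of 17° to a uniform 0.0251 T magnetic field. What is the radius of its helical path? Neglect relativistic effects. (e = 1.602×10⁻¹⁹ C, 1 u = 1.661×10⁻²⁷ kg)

v⊥ = v sinθ = 4.04×10⁶·sin17° ≈ 1.181×10⁶ m/s.
r = m v⊥/(|q|B) = (4.983×10⁻²⁷)(1.181×10⁶)/((3.204×10⁻¹⁹)(0.0251)) ≈ 0.732 m.

r ≈ 0.732 m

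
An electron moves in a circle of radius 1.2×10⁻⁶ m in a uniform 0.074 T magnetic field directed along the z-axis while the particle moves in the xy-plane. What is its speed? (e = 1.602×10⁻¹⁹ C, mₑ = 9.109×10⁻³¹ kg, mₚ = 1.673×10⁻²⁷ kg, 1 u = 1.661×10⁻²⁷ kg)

v ≈ 1.6×10⁴ m/s

From |q|vB = mv²/r, v = |q|Br/m.
v = (1.602×10⁻¹⁹)(0.074)(1.2×10⁻⁶)/9.109×10⁻³¹ ≈ 1.6×10⁴ m/s.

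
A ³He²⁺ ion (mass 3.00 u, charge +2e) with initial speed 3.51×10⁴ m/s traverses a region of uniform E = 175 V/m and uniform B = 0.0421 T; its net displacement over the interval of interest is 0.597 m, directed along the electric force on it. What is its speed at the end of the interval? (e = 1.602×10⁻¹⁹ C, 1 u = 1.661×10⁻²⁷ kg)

v_f ≈ 1.21×10⁵ m/s

B does no work; ΔKE = |q|E d.
½mv_f² = ½mv₀² + |q|Ed = ½(4.983×10⁻²⁷)(3.51×10⁴)² + (3.204×10⁻¹⁹)(175)(0.597) ≈ 3.070×10⁻¹⁸ J + 3.347×10⁻¹⁷ J ≈ 3.654×10⁻¹⁷ J.
v_f = √(2·3.654×10⁻¹⁷/4.983×10⁻²⁷) ≈ 1.21×10⁵ m/s.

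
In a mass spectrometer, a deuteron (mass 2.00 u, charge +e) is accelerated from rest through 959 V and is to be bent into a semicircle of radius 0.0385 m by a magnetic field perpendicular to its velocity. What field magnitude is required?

B ≈ 0.164 T

v = √(2|q|V/m) = √(2·1.602×10⁻¹⁹·959/3.322×10⁻²⁷) ≈ 3.041×10⁵ m/s.
B = mv/(|q|r) = (3.322×10⁻²⁷)(3.041×10⁵)/((1.602×10⁻¹⁹)(0.0385)) ≈ 0.164 T.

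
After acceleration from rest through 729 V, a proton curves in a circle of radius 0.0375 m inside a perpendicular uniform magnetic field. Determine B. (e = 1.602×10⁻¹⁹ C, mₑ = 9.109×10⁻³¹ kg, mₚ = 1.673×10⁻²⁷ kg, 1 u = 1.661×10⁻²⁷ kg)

v = √(2|q|V/m) = √(2·1.602×10⁻¹⁹·729/1.673×10⁻²⁷) ≈ 3.736×10⁵ m/s.
B = mv/(|q|r) = (1.673×10⁻²⁷)(3.736×10⁵)/((1.602×10⁻¹⁹)(0.0375)) ≈ 0.104 T.

B ≈ 0.104 T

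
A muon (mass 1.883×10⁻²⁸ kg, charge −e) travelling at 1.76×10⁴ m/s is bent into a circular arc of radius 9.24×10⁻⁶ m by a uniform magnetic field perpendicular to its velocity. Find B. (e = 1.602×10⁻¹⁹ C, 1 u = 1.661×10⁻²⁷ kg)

B ≈ 2.24 T

From |q|vB = mv²/r, B = mv/(|q|r).
B = (1.883×10⁻²⁸)(1.76×10⁴)/((1.602×10⁻¹⁹)(9.24×10⁻⁶)) ≈ 2.24 T.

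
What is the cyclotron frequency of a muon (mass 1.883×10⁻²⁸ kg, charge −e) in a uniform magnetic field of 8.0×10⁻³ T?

f ≈ 1.1×10⁶ Hz

f = |q|B/(2πm).
f = (1.602×10⁻¹⁹)(8.0×10⁻³)/(2π·1.883×10⁻²⁸) ≈ 1.1×10⁶ Hz.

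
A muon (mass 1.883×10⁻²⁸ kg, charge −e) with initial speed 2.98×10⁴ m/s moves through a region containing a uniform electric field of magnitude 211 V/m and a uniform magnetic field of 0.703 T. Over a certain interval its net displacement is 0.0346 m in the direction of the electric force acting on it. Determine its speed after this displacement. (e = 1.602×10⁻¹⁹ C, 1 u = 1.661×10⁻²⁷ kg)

v_f ≈ 1.15×10⁵ m/s

B does no work; ΔKE = |q|E d.
½mv_f² = ½mv₀² + |q|Ed = ½(1.883×10⁻²⁸)(2.98×10⁴)² + (1.602×10⁻¹⁹)(211)(0.0346) ≈ 8.361×10⁻²⁰ J + 1.170×10⁻¹⁸ J ≈ 1.253×10⁻¹⁸ J.
v_f = √(2·1.253×10⁻¹⁸/1.883×10⁻²⁸) ≈ 1.15×10⁵ m/s.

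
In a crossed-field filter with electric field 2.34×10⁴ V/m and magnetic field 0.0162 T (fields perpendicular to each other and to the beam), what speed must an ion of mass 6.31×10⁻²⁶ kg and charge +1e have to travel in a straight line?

v = 1.44×10⁶ m/s

Straight-line motion ⇒ electric and magnetic forces cancel, so E = vB.
v = E/B = 2.34×10⁴/0.0162 = 1.44×10⁶ m/s.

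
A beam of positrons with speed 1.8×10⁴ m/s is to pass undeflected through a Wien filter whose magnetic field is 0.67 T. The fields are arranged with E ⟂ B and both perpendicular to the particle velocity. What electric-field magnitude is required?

For straight-line motion qE = qvB, so E = vB.
E = 1.8×10⁴ × 0.67 = 1.2×10⁴ V/m.

E = 1.2×10⁴ V/m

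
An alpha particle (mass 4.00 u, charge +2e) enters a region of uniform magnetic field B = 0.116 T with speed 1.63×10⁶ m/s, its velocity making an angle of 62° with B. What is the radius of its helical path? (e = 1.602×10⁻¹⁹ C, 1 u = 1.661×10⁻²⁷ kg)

v⊥ = v sinθ = 1.63×10⁶·sin62° ≈ 1.439×10⁶ m/s.
r = m v⊥/(|q|B) = (6.644×10⁻²⁷)(1.439×10⁶)/((3.204×10⁻¹⁹)(0.116)) ≈ 0.257 m.

r ≈ 0.257 m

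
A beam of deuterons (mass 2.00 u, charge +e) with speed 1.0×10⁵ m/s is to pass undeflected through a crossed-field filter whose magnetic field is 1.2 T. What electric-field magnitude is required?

For straight-line motion qE = qvB, so E = vB.
E = 1.0×10⁵ × 1.2 = 1.2×10⁵ V/m.

E = 1.2×10⁵ V/m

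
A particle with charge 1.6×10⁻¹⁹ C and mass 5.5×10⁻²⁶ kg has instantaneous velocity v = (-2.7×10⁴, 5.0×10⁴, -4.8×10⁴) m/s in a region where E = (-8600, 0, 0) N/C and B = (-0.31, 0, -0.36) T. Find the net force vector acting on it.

v×B = (-1.80×10⁴, 5160, 1.55×10⁴) N/C.
E + v×B = (-2.66×10⁴, 5160, 1.55×10⁴) N/C.
F = q(E + v×B) = (1.6×10⁻¹⁹ C)·(-2.66×10⁴, 5160, 1.55×10⁴) = (-4.26×10⁻¹⁵, 8.26×10⁻¹⁶, 2.48×10⁻¹⁵) N.

F ≈ (-4.26×10⁻¹⁵, 8.26×10⁻¹⁶, 2.48×10⁻¹⁵) N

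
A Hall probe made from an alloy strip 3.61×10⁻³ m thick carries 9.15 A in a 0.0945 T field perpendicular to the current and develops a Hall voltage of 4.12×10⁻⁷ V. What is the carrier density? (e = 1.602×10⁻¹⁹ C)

From V_H = IB/(n e t), n = IB/(V_H e t).
n = (9.15)(0.0945)/((4.12×10⁻⁷)(1.602×10⁻¹⁹)(3.61×10⁻³)) ≈ 3.63×10²⁷ m⁻³.

n ≈ 3.63×10²⁷ m⁻³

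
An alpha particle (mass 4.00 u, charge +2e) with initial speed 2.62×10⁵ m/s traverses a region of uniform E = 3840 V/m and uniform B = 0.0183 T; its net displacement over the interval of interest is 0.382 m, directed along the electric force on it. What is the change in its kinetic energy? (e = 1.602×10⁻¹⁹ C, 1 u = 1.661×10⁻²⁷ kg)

The magnetic force is always ⟂ v and does no work; only the electric force changes KE.
ΔKE = F_E · d = |q|E d = (3.204×10⁻¹⁹)(3840)(0.382) ≈ 4.70×10⁻¹⁶ J.

ΔKE ≈ 4.70×10⁻¹⁶ J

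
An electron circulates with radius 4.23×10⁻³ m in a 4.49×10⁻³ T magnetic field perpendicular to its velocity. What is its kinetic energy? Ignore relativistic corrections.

KE ≈ 5.08×10⁻¹⁸ J

v = |q|Br/m, then KE = ½mv² = (qBr)²/(2m).
v = (1.602×10⁻¹⁹)(4.49×10⁻³)(4.23×10⁻³)/9.109×10⁻³¹ ≈ 3.340×10⁶ m/s.
KE = ½(9.109×10⁻³¹)(3.340×10⁶)² ≈ 5.08×10⁻¹⁸ J.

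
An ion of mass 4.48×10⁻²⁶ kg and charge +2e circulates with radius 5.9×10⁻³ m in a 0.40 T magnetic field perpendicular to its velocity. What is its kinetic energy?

v = |q|Br/m, then KE = ½mv² = (qBr)²/(2m).
v = (3.204×10⁻¹⁹)(0.40)(5.9×10⁻³)/4.48×10⁻²⁶ ≈ 1.688×10⁴ m/s.
KE = ½(4.48×10⁻²⁶)(1.688×10⁴)² ≈ 6.4×10⁻¹⁸ J = 40 eV.

KE ≈ 40 eV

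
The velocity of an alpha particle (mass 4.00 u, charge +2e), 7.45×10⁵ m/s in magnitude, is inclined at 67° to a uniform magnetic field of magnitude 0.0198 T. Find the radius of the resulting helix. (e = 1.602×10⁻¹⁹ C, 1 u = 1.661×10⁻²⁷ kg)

r ≈ 0.718 m

v⊥ = v sinθ = 7.45×10⁵·sin67° ≈ 6.858×10⁵ m/s.
r = m v⊥/(|q|B) = (6.644×10⁻²⁷)(6.858×10⁵)/((3.204×10⁻¹⁹)(0.0198)) ≈ 0.718 m.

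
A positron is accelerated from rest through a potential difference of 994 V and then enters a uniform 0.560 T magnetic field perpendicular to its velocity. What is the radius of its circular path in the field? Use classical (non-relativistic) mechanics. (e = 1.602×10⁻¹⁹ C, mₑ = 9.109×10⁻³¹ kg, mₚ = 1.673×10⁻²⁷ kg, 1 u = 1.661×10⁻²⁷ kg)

r ≈ 1.90×10⁻⁴ m

Acceleration: |q|V = ½mv² ⇒ v = √(2|q|V/m) = √(2·1.602×10⁻¹⁹·994/9.109×10⁻³¹) ≈ 1.870×10⁷ m/s.
In the field: r = mv/(|q|B) = (9.109×10⁻³¹)(1.870×10⁷)/((1.602×10⁻¹⁹)(0.560)) ≈ 1.90×10⁻⁴ m.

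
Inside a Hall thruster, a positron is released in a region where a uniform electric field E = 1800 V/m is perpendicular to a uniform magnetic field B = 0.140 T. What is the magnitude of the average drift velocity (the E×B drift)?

The E×B drift speed is v_d = E/B.
v_d = 1800/0.140 = 1.29×10⁴ m/s.

v_d ≈ 1.29×10⁴ m/s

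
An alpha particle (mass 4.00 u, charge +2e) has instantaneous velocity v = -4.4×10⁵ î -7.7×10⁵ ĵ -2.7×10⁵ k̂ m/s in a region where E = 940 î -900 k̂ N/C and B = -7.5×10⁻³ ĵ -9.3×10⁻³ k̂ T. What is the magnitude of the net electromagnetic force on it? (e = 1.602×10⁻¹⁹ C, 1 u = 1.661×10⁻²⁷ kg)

v×B = (5140, -4090, 3300) N/C.
E + v×B = (6080, -4090, 2400) N/C.
F = q(E + v×B) = (3.204×10⁻¹⁹ C)·(6080, -4090, 2400) = (1.95×10⁻¹⁵, -1.31×10⁻¹⁵, 7.69×10⁻¹⁶) N.
|F| = 2.47×10⁻¹⁵ N.

|F| ≈ 2.47×10⁻¹⁵ N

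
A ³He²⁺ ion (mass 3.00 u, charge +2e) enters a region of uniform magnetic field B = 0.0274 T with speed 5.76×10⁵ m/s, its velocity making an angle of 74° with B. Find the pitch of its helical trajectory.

v∥ = v cosθ = 5.76×10⁵·cos74° ≈ 1.588×10⁵ m/s.
T = 2πm/(|q|B) = 2π(4.983×10⁻²⁷)/((3.204×10⁻¹⁹)(0.0274)) ≈ 3.566×10⁻⁶ s.
pitch = v∥ T = (1.588×10⁵)(3.566×10⁻⁶) ≈ 0.566 m.

p ≈ 0.566 m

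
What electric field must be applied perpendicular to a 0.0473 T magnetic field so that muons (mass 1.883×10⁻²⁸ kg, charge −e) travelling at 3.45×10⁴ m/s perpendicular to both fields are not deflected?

E = 1630 V/m

For straight-line motion qE = qvB, so E = vB.
E = 3.45×10⁴ × 0.0473 = 1630 V/m.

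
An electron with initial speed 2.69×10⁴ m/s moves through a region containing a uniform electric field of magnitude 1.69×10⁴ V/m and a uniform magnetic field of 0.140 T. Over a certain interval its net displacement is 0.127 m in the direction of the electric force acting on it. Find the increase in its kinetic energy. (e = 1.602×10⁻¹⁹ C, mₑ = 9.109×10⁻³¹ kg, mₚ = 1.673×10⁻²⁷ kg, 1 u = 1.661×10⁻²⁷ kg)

ΔKE ≈ 3.44×10⁻¹⁶ J

The magnetic force is always ⟂ v and does no work; only the electric force changes KE.
ΔKE = F_E · d = |q|E d = (1.602×10⁻¹⁹)(1.69×10⁴)(0.127) ≈ 3.44×10⁻¹⁶ J.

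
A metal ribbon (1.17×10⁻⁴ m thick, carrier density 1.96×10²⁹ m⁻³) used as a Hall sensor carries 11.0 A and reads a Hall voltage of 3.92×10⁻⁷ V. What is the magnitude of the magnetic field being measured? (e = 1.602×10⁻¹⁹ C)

B ≈ 0.131 T

From V_H = IB/(n e t), B = V_H n e t / I.
B = (3.92×10⁻⁷)(1.96×10²⁹)(1.602×10⁻¹⁹)(1.17×10⁻⁴)/11.0 ≈ 0.131 T.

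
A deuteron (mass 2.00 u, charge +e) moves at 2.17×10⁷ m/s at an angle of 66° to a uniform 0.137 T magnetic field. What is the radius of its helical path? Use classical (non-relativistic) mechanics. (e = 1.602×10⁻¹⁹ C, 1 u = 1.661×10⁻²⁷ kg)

v⊥ = v sinθ = 2.17×10⁷·sin66° ≈ 1.982×10⁷ m/s.
r = m v⊥/(|q|B) = (3.322×10⁻²⁷)(1.982×10⁷)/((1.602×10⁻¹⁹)(0.137)) ≈ 3.00 m.

r ≈ 3.00 m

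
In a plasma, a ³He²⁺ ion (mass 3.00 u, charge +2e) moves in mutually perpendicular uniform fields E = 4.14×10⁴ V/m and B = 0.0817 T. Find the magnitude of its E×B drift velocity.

v_d ≈ 5.07×10⁵ m/s

In crossed fields the guiding centre drifts at v_d = |E×B|/B² = E/B, independent of charge and mass.
v_d = 4.14×10⁴/0.0817 = 5.07×10⁵ m/s.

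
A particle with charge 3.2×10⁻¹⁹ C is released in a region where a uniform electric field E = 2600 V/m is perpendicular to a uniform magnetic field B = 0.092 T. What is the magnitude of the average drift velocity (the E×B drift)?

The steady drift has the magnetic force balancing the electric force, so v_d = E/B.
v_d = 2600/0.092 = 2.8×10⁴ m/s.

v_d ≈ 2.8×10⁴ m/s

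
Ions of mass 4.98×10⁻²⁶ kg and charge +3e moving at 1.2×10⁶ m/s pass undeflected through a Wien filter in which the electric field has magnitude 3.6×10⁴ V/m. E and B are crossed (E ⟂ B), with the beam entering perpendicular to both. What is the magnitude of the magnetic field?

Balance of forces in the selector: qE = qvB ⇒ B = E/v.
B = 3.6×10⁴/1.2×10⁶ = 0.030 T.

B = 0.030 T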